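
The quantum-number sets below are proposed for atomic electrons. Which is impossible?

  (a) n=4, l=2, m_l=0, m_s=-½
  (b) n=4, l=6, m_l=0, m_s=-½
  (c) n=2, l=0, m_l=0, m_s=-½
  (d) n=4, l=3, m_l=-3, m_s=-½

(b) has l = 6 ≥ n = 4, violating 0 ≤ l ≤ n−1.
The remaining sets (a), (c), (d) satisfy all four rules.

(b)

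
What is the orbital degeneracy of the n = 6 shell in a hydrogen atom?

The n = 6 shell contains n² = 6² = 36 orbitals.

36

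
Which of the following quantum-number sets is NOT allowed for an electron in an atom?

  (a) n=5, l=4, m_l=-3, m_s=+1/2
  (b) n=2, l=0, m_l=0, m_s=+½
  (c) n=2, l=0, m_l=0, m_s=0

(c)

(c) has m_s = 0, but an electron's spin must be ±1/2.
The remaining sets (a), (b) satisfy all four rules.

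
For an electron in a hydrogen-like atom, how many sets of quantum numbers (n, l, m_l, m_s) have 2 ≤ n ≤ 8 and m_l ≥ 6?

8

Count contributing orbitals for each principal shell:
n=7 → 1; n=8 → 3.
Orbitals: 1 + 3 = 4. Including both spin states (m_s = ±1/2) gives 2 × 4 = 8 states.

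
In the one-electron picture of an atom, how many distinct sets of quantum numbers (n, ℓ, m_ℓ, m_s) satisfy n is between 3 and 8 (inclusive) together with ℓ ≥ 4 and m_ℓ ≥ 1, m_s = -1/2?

50

Treat each shell separately and count matching orbitals:
n=5 → 4; n=6 → 9; n=7 → 15; n=8 → 22.
Orbitals: 4 + 9 + 15 + 22 = 50. With m_s fixed to -1/2 there is one state per orbital, so 50 states.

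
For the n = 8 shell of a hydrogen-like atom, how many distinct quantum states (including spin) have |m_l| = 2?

With n = 8 the allowed l are 0, 1, …, 7.
Orbitals with |m_l| = 2, by l: l=2 → 2; l=3 → 2; l=4 → 2; l=5 → 2; l=6 → 2; l=7 → 2.
Orbitals: 2 + 2 + 2 + 2 + 2 + 2 = 12. Each orbital carries two spin states, so 12 × 2 = 24 states.

24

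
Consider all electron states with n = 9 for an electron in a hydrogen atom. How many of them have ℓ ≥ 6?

90

Contributions: ℓ=6 → 13; ℓ=7 → 15; ℓ=8 → 17.
Orbitals: 13 + 15 + 17 = 45. Each orbital carries two spin states, so 45 × 2 = 90 states.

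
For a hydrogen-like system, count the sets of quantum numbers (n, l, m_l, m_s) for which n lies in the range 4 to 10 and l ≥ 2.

686

Treat each shell separately and count matching orbitals:
n=4 → 12; n=5 → 21; n=6 → 32; n=7 → 45; n=8 → 60; n=9 → 77; n=10 → 96.
Orbitals: 12 + 21 + 32 + 45 + 60 + 77 + 96 = 343. Including both spin states (m_s = ±1/2) gives 2 × 343 = 686 states.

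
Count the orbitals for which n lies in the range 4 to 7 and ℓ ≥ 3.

90

Per-shell orbital counts meeting the constraint:
n=4 → 7; n=5 → 16; n=6 → 27; n=7 → 40.
Total orbitals: 7 + 16 + 27 + 40 = 90.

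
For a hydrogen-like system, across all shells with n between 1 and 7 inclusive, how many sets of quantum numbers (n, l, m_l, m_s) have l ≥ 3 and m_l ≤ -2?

60

Work shell by shell — for each n, count the (l, m_l) pairs that satisfy l ≥ 3 and m_l ≤ -2:
n=4 → 2; n=5 → 5; n=6 → 9; n=7 → 14.
Orbitals: 2 + 5 + 9 + 14 = 30. Including both spin states (m_s = ±1/2) gives 2 × 30 = 60 states.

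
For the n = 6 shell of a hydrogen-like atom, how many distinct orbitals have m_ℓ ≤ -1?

With n = 6 the allowed ℓ are 0, 1, …, 5.
Per ℓ-value: ℓ=1 → 1; ℓ=2 → 2; ℓ=3 → 3; ℓ=4 → 4; ℓ=5 → 5.
Total orbitals: 1 + 2 + 3 + 4 + 5 = 15.

15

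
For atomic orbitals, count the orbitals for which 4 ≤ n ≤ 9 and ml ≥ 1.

Treat each shell separately and count matching orbitals:
n=4 → 6; n=5 → 10; n=6 → 15; n=7 → 21; n=8 → 28; n=9 → 36.
Total orbitals: 6 + 10 + 15 + 21 + 28 + 36 = 116.

116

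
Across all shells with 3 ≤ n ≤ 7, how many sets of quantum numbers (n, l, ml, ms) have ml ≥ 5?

8

Go shell by shell, enumerating (l, ml) with ml ≥ 5:
n=6 → 1; n=7 → 3.
Orbitals: 1 + 3 = 4. Including both spin states (ms = ±1/2) gives 2 × 4 = 8 states.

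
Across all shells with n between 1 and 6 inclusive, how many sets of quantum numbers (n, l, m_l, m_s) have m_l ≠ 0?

140

Go shell by shell, enumerating (l, m_l) with m_l ≠ 0:
n=2 → 2; n=3 → 6; n=4 → 12; n=5 → 20; n=6 → 30.
Orbitals: 2 + 6 + 12 + 20 + 30 = 70. Including both spin states (m_s = ±1/2) gives 2 × 70 = 140 states.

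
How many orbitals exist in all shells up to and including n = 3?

Total orbitals = 1² + 2² + 3² = 14.

14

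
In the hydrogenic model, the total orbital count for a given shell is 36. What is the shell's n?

n = 6

n² = 36 ⇒ n = 6.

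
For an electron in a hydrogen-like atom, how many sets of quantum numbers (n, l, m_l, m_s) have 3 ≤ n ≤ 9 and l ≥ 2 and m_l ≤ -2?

For each n in the range, tally the orbitals obeying l ≥ 2 and m_l ≤ -2:
n=3 → 1; n=4 → 3; n=5 → 6; n=6 → 10; n=7 → 15; n=8 → 21; n=9 → 28.
Orbitals: 1 + 3 + 6 + 10 + 15 + 21 + 28 = 84. Including both spin states (m_s = ±1/2) gives 2 × 84 = 168 states.

168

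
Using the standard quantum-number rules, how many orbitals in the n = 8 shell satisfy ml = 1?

7

Go through l = 0, …, 7 (the values permitted for n = 8).
Per l-value: l=1 → 1; l=2 → 1; l=3 → 1; l=4 → 1; l=5 → 1; l=6 → 1; l=7 → 1.
Total orbitals: 1 + 1 + 1 + 1 + 1 + 1 + 1 = 7.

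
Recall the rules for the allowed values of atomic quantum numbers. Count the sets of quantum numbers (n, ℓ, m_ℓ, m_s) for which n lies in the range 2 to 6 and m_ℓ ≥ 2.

40

For each n in the range, tally the orbitals obeying m_ℓ ≥ 2:
n=3 → 1; n=4 → 3; n=5 → 6; n=6 → 10.
Orbitals: 1 + 3 + 6 + 10 = 20. Including both spin states (m_s = ±1/2) gives 2 × 20 = 40 states.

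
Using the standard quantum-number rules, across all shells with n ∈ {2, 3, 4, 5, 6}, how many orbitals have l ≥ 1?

85

Treat each shell separately and count matching orbitals:
n=2 → 3; n=3 → 8; n=4 → 15; n=5 → 24; n=6 → 35.
Total orbitals: 3 + 8 + 15 + 24 + 35 = 85.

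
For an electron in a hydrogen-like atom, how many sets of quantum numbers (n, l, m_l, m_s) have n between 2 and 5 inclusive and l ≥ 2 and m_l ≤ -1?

Work shell by shell — for each n, count the (l, m_l) pairs that satisfy l ≥ 2 and m_l ≤ -1:
n=3 → 2; n=4 → 5; n=5 → 9.
Orbitals: 2 + 5 + 9 = 16. Including both spin states (m_s = ±1/2) gives 2 × 16 = 32 states.

32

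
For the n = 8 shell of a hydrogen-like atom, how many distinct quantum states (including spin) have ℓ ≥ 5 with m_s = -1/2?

39

With n = 8 the allowed ℓ are 0, 1, …, 7.
Per ℓ-value: ℓ=5 → 11; ℓ=6 → 13; ℓ=7 → 15.
Orbitals: 11 + 13 + 15 = 39. With m_s fixed to a single value there is one state per orbital, giving 39 states.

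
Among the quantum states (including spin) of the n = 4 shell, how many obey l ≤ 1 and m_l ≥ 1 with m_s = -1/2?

1

The (l, m_l) pairs meeting l ≤ 1 and m_l ≥ 1 give: l=1 → 1.
Orbitals: 1. With m_s fixed to a single value there is one state per orbital, giving 1 state.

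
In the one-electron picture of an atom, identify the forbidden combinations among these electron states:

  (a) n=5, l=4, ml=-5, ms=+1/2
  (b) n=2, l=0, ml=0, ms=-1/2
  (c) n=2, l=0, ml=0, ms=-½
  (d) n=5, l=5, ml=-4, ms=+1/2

(a) has |ml| = 5 > l = 4, violating −l ≤ ml ≤ l.
(d) has l = 5 ≥ n = 5, violating 0 ≤ l ≤ n−1.
The remaining sets (b), (c) satisfy all four rules.

(a) and (d)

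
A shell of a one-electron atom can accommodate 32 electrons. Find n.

2n² = 32 ⇒ n² = 16 ⇒ n = 4.

n = 4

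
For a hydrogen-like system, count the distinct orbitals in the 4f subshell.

A subshell has 2ℓ+1 orbitals; with ℓ = 3, that's 7.

7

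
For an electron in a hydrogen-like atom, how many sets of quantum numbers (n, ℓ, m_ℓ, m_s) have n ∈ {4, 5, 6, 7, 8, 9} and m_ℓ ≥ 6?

Treat each shell separately and count matching orbitals:
n=7 → 1; n=8 → 3; n=9 → 6.
Orbitals: 1 + 3 + 6 = 10. Including both spin states (m_s = ±1/2) gives 2 × 10 = 20 states.

20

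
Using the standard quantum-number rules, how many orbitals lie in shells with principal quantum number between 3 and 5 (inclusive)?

Shell n has n² orbitals: 3²=9 + 4²=16 + 5²=25 = 50 orbitals.

50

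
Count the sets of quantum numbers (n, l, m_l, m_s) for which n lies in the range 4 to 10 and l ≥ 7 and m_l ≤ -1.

Treat each shell separately and count matching orbitals:
n=8 → 7; n=9 → 15; n=10 → 24.
Orbitals: 7 + 15 + 24 = 46. Including both spin states (m_s = ±1/2) gives 2 × 46 = 92 states.

92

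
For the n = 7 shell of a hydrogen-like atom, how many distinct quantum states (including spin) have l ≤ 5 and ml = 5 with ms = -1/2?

Contributions: l=5 → 1.
Orbitals: 1. With ms fixed to a single value there is one state per orbital, giving 1 state.

1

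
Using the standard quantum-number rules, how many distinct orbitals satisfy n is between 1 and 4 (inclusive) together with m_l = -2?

Go shell by shell, enumerating (l, m_l) with m_l = -2:
n=3 → 1; n=4 → 2.
Total orbitals: 1 + 2 = 3.

3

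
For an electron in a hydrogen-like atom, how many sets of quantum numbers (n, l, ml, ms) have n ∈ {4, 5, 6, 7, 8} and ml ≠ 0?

Go shell by shell, enumerating (l, ml) with ml ≠ 0:
n=4 → 12; n=5 → 20; n=6 → 30; n=7 → 42; n=8 → 56.
Orbitals: 12 + 20 + 30 + 42 + 56 = 160. Including both spin states (ms = ±1/2) gives 2 × 160 = 320 states.

320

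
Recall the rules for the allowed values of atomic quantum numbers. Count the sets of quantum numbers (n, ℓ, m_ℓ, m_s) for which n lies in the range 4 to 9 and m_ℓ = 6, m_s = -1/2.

6

Per-shell orbital counts meeting the constraint:
n=7 → 1; n=8 → 2; n=9 → 3.
Orbitals: 1 + 2 + 3 = 6. With m_s fixed to -1/2 there is one state per orbital, so 6 states.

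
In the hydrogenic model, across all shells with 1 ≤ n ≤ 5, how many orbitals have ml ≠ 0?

Count contributing orbitals for each principal shell:
n=2 → 2; n=3 → 6; n=4 → 12; n=5 → 20.
Total orbitals: 2 + 6 + 12 + 20 = 40.

40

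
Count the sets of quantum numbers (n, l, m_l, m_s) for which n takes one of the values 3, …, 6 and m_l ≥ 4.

Go shell by shell, enumerating (l, m_l) with m_l ≥ 4:
n=5 → 1; n=6 → 3.
Orbitals: 1 + 3 = 4. Including both spin states (m_s = ±1/2) gives 2 × 4 = 8 states.

8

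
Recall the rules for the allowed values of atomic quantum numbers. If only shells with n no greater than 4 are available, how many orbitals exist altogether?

Total orbitals = 1² + 2² + 3² + 4² = 30.

30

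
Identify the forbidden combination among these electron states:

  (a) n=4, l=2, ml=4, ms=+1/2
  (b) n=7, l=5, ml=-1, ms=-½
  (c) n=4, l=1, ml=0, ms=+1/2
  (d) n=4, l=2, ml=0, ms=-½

(a) has |ml| = 4 > l = 2, violating −l ≤ ml ≤ l.
The remaining sets (b), (c), (d) satisfy all four rules.

(a)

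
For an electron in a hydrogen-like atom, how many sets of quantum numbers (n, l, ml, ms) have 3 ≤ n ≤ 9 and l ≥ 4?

Per-shell orbital counts meeting the constraint:
n=5 → 9; n=6 → 20; n=7 → 33; n=8 → 48; n=9 → 65.
Orbitals: 9 + 20 + 33 + 48 + 65 = 175. Including both spin states (ms = ±1/2) gives 2 × 175 = 350 states.

350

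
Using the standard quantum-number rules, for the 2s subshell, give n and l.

n = 2, l = 0

The leading integer gives n = 2; the letter 's' means l = 0.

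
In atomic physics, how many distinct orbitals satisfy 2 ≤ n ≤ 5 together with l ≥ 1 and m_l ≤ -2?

10

Per-shell orbital counts meeting the constraint:
n=3 → 1; n=4 → 3; n=5 → 6.
Total orbitals: 1 + 3 + 6 = 10.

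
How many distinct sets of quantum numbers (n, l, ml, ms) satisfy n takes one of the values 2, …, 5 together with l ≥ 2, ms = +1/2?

38

For each n in the range, tally the orbitals obeying l ≥ 2:
n=3 → 5; n=4 → 12; n=5 → 21.
Orbitals: 5 + 12 + 21 = 38. With ms fixed to +1/2 there is one state per orbital, so 38 states.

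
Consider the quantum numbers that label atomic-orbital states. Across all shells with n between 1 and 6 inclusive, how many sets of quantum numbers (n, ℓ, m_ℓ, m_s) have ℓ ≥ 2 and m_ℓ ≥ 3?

Work shell by shell — for each n, count the (ℓ, m_ℓ) pairs that satisfy ℓ ≥ 2 and m_ℓ ≥ 3:
n=4 → 1; n=5 → 3; n=6 → 6.
Orbitals: 1 + 3 + 6 = 10. Including both spin states (m_s = ±1/2) gives 2 × 10 = 20 states.

20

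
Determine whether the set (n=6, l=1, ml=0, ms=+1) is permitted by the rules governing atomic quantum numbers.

No

The spin quantum number for an electron can only be ms = +1/2 or −1/2; ms = +1 is not one of those.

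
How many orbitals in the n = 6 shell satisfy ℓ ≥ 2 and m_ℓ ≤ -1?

14

With n = 6 the allowed ℓ are 0, 1, …, 5.
Per ℓ-value: ℓ=2 → 2; ℓ=3 → 3; ℓ=4 → 4; ℓ=5 → 5.
Total orbitals: 2 + 3 + 4 + 5 = 14.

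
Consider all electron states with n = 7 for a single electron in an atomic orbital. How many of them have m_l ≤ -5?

6

For n = 7, l ranges over 0 … 6.
Contributions: l=5 → 1; l=6 → 2.
Orbitals: 1 + 2 = 3. Each orbital carries two spin states, so 3 × 2 = 6 states.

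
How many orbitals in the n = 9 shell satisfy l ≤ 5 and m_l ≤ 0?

21

For n = 9, l ranges over 0 … 8.
Per l-value: l=0 → 1; l=1 → 2; l=2 → 3; l=3 → 4; l=4 → 5; l=5 → 6.
Total orbitals: 1 + 2 + 3 + 4 + 5 + 6 = 21.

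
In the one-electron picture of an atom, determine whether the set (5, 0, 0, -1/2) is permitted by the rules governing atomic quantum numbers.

Valid

n = 5 is a positive integer. l = 0 satisfies 0 ≤ l ≤ n−1 = 4. ml = 0 lies in the range −l … +l (here 0). ms = -1/2 is one of ±1/2.
All four constraints are satisfied.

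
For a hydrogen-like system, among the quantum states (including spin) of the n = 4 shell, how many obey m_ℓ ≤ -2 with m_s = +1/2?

3

The n = 4 shell has ℓ = 0 through 3; check each.
Orbitals with m_ℓ ≤ -2, by ℓ: ℓ=2 → 1; ℓ=3 → 2.
Orbitals: 1 + 2 = 3. With m_s fixed to a single value there is one state per orbital, giving 3 states.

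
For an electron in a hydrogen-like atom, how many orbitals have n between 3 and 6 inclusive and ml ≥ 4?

4

Work shell by shell — for each n, count the (l, ml) pairs that satisfy ml ≥ 4:
n=5 → 1; n=6 → 3.
Total orbitals: 1 + 3 = 4.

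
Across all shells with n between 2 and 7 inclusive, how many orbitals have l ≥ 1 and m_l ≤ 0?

Go shell by shell, enumerating (l, m_l) with l ≥ 1 and m_l ≤ 0:
n=2 → 2; n=3 → 5; n=4 → 9; n=5 → 14; n=6 → 20; n=7 → 27.
Total orbitals: 2 + 5 + 9 + 14 + 20 + 27 = 77.

77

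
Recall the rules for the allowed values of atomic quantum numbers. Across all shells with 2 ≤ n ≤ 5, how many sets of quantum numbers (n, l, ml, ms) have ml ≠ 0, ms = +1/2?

40

Go shell by shell, enumerating (l, ml) with ml ≠ 0:
n=2 → 2; n=3 → 6; n=4 → 12; n=5 → 20.
Orbitals: 2 + 6 + 12 + 20 = 40. With ms fixed to +1/2 there is one state per orbital, so 40 states.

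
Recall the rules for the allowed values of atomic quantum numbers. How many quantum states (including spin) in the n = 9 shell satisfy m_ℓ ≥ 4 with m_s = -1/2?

15

Go through ℓ = 0, …, 8 (the values permitted for n = 9).
The (ℓ, m_ℓ) pairs meeting m_ℓ ≥ 4 give: ℓ=4 → 1; ℓ=5 → 2; ℓ=6 → 3; ℓ=7 → 4; ℓ=8 → 5.
Orbitals: 1 + 2 + 3 + 4 + 5 = 15. With m_s fixed to a single value there is one state per orbital, giving 15 states.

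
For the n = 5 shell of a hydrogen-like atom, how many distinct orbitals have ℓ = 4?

The n = 5 shell has ℓ = 0 through 4; check each.
The (ℓ, m_ℓ) pairs meeting ℓ = 4 give: ℓ=4 → 9.
Total orbitals: 9.

9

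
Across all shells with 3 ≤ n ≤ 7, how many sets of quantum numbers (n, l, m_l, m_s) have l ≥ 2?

Per-shell orbital counts meeting the constraint:
n=3 → 5; n=4 → 12; n=5 → 21; n=6 → 32; n=7 → 45.
Orbitals: 5 + 12 + 21 + 32 + 45 = 115. Including both spin states (m_s = ±1/2) gives 2 × 115 = 230 states.

230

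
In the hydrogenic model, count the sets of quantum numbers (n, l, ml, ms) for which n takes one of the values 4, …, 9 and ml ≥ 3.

Treat each shell separately and count matching orbitals:
n=4 → 1; n=5 → 3; n=6 → 6; n=7 → 10; n=8 → 15; n=9 → 21.
Orbitals: 1 + 3 + 6 + 10 + 15 + 21 = 56. Including both spin states (ms = ±1/2) gives 2 × 56 = 112 states.

112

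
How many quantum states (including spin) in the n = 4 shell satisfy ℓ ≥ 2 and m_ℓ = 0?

For n = 4, ℓ ranges over 0 … 3.
Orbitals with ℓ ≥ 2 and m_ℓ = 0, by ℓ: ℓ=2 → 1; ℓ=3 → 1.
Orbitals: 1 + 1 = 2. Each orbital carries two spin states, so 2 × 2 = 4 states.

4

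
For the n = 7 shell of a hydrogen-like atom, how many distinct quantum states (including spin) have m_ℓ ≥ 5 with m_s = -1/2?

The n = 7 shell has ℓ = 0 through 6; check each.
The (ℓ, m_ℓ) pairs meeting m_ℓ ≥ 5 give: ℓ=5 → 1; ℓ=6 → 2.
Orbitals: 1 + 2 = 3. With m_s fixed to a single value there is one state per orbital, giving 3 states.

3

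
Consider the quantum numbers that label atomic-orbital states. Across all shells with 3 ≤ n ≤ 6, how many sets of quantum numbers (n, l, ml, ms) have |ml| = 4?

Go shell by shell, enumerating (l, ml) with |ml| = 4:
n=5 → 2; n=6 → 4.
Orbitals: 2 + 4 = 6. Including both spin states (ms = ±1/2) gives 2 × 6 = 12 states.

12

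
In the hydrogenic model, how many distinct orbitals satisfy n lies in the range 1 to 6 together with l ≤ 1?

Count contributing orbitals for each principal shell:
n=1 → 1; n=2 → 4; n=3 → 4; n=4 → 4; n=5 → 4; n=6 → 4.
Total orbitals: 1 + 4 + 4 + 4 + 4 + 4 = 21.

21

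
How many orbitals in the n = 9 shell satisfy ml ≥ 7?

3

With n = 9 the allowed l are 0, 1, …, 8.
Orbitals with ml ≥ 7, by l: l=7 → 1; l=8 → 2.
Total orbitals: 1 + 2 = 3.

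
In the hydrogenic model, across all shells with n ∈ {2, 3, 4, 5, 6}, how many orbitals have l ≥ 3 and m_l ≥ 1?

22

Per-shell orbital counts meeting the constraint:
n=4 → 3; n=5 → 7; n=6 → 12.
Total orbitals: 3 + 7 + 12 = 22.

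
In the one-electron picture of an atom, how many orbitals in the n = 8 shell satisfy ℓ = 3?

For n = 8, ℓ ranges over 0 … 7.
Per ℓ-value: ℓ=3 → 7.
Total orbitals: 7.

7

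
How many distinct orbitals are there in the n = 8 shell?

64

The n = 8 shell contains n² = 8² = 64 orbitals.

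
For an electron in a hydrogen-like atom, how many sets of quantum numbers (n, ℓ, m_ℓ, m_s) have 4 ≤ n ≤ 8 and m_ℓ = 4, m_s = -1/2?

For each n in the range, tally the orbitals obeying m_ℓ = 4:
n=5 → 1; n=6 → 2; n=7 → 3; n=8 → 4.
Orbitals: 1 + 2 + 3 + 4 = 10. With m_s fixed to -1/2 there is one state per orbital, so 10 states.

10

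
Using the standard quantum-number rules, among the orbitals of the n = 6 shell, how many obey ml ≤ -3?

With n = 6 the allowed l are 0, 1, …, 5.
Orbitals with ml ≤ -3, by l: l=3 → 1; l=4 → 2; l=5 → 3.
Total orbitals: 1 + 2 + 3 = 6.

6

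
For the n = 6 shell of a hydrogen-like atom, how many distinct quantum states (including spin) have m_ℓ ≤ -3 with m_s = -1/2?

6

With n = 6 the allowed ℓ are 0, 1, …, 5.
Per ℓ-value: ℓ=3 → 1; ℓ=4 → 2; ℓ=5 → 3.
Orbitals: 1 + 2 + 3 = 6. With m_s fixed to a single value there is one state per orbital, giving 6 states.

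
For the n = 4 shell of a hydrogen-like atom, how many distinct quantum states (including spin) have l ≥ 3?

Per l-value: l=3 → 7.
Orbitals: 7. Each orbital carries two spin states, so 7 × 2 = 14 states.

14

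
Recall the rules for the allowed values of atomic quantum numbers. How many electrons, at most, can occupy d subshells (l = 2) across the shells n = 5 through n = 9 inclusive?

50

A d subshell (l = 2) exists for every n ≥ 3, so shells n = 5, 6, 7, 8, 9 each contribute one — 5 subshells.
Since each d subshell holds 2(2·2+1) = 10 electrons, the total is 5 × 10 = 50.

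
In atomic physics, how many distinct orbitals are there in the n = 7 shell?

49

The n = 7 shell contains n² = 7² = 49 orbitals.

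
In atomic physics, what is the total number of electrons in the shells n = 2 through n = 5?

Shell n has n² orbitals: 2²=4 + 3²=9 + 4²=16 + 5²=25 = 54 orbitals.
Two spin states per orbital: 2 × 54 = 108 electrons.

108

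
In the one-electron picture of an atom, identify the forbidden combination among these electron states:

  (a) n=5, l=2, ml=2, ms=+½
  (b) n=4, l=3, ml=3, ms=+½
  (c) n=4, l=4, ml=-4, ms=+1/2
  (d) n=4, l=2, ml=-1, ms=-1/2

(c)

(c) has l = 4 ≥ n = 4, violating 0 ≤ l ≤ n−1.
The remaining sets (a), (b), (d) satisfy all four rules.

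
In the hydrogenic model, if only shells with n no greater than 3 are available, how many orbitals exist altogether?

Total orbitals = 1² + 2² + 3² = 14.

14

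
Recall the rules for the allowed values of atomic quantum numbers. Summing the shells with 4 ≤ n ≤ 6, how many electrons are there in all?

154

Shell n has n² orbitals: 4²=16 + 5²=25 + 6²=36 = 77 orbitals.
Two spin states per orbital: 2 × 77 = 154 electrons.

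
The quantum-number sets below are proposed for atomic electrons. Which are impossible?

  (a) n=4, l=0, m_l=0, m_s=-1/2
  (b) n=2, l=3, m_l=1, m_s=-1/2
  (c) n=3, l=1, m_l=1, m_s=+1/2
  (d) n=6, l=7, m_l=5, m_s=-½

(b) and (d)

(b) has l = 3 ≥ n = 2, violating 0 ≤ l ≤ n−1.
(d) has l = 7 ≥ n = 6, violating 0 ≤ l ≤ n−1.
The remaining sets (a), (c) satisfy all four rules.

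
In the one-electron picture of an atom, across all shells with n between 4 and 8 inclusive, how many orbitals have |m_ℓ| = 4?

For each n in the range, tally the orbitals obeying |m_ℓ| = 4:
n=5 → 2; n=6 → 4; n=7 → 6; n=8 → 8.
Total orbitals: 2 + 4 + 6 + 8 = 20.

20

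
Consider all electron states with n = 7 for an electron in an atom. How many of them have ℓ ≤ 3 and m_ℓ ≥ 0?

For n = 7, ℓ ranges over 0 … 6.
The (ℓ, m_ℓ) pairs meeting ℓ ≤ 3 and m_ℓ ≥ 0 give: ℓ=0 → 1; ℓ=1 → 2; ℓ=2 → 3; ℓ=3 → 4.
Orbitals: 1 + 2 + 3 + 4 = 10. Each orbital carries two spin states, so 10 × 2 = 20 states.

20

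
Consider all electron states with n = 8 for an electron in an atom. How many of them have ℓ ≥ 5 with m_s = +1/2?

39

Go through ℓ = 0, …, 7 (the values permitted for n = 8).
Per ℓ-value: ℓ=5 → 11; ℓ=6 → 13; ℓ=7 → 15.
Orbitals: 11 + 13 + 15 = 39. With m_s fixed to a single value there is one state per orbital, giving 39 states.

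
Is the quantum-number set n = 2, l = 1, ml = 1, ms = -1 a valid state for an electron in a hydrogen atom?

No

The spin quantum number for an electron can only be ms = +1/2 or −1/2; ms = -1 is not one of those.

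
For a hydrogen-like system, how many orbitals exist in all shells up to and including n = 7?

140

Total orbitals = 1² + 2² + 3² + 4² + 5² + 6² + 7² = 140.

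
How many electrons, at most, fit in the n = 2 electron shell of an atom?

8

A shell holds 2n² electrons: 2 × 2² = 2 × 4 = 8.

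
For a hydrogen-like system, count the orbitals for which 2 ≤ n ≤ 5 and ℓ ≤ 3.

45

For each n in the range, tally the orbitals obeying ℓ ≤ 3:
n=2 → 4; n=3 → 9; n=4 → 16; n=5 → 16.
Total orbitals: 4 + 9 + 16 + 16 = 45.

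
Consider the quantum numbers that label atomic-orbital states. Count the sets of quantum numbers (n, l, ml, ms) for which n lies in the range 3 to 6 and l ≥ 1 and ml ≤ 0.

Go shell by shell, enumerating (l, ml) with l ≥ 1 and ml ≤ 0:
n=3 → 5; n=4 → 9; n=5 → 14; n=6 → 20.
Orbitals: 5 + 9 + 14 + 20 = 48. Including both spin states (ms = ±1/2) gives 2 × 48 = 96 states.

96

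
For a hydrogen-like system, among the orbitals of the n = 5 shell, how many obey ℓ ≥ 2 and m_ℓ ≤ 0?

The (ℓ, m_ℓ) pairs meeting ℓ ≥ 2 and m_ℓ ≤ 0 give: ℓ=2 → 3; ℓ=3 → 4; ℓ=4 → 5.
Total orbitals: 3 + 4 + 5 = 12.

12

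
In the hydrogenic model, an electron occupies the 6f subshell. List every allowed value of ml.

-3, -2, -1, 0, 1, 2, 3

The 6f subshell has l = 3, and ml takes every integer from −l to +l. With l = 3 that gives the 7 values -3, -2, -1, 0, 1, 2, 3.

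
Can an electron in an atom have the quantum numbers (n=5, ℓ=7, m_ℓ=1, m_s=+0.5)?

Not allowed

The orbital quantum number must satisfy 0 ≤ ℓ ≤ n−1. With n = 5 the allowed ℓ values are 0, 1, 2, 3, 4, so ℓ = 7 is out of range.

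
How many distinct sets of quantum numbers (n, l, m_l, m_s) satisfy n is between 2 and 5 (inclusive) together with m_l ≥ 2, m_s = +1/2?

10

Work shell by shell — for each n, count the (l, m_l) pairs that satisfy m_l ≥ 2:
n=3 → 1; n=4 → 3; n=5 → 6.
Orbitals: 1 + 3 + 6 = 10. With m_s fixed to +1/2 there is one state per orbital, so 10 states.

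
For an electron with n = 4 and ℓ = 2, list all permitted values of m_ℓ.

-2, -1, 0, 1, 2

m_ℓ takes every integer from −ℓ to +ℓ. With ℓ = 2 that gives the 5 values -2, -1, 0, 1, 2.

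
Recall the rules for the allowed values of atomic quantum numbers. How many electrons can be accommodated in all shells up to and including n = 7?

Total orbitals = 1² + 2² + 3² + 4² + 5² + 6² + 7² = 140. Doubling for spin gives 280 electrons.

280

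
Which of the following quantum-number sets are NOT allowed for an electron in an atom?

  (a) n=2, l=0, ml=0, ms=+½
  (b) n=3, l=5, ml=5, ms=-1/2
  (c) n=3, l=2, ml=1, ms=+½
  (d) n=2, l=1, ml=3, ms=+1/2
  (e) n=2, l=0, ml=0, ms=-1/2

(b) and (d)

(b) has l = 5 ≥ n = 3, violating 0 ≤ l ≤ n−1.
(d) has |ml| = 3 > l = 1, violating −l ≤ ml ≤ l.
The remaining sets (a), (c), (e) satisfy all four rules.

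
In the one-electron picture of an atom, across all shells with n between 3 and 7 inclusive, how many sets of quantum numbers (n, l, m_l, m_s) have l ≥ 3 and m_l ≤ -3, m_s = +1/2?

20

Treat each shell separately and count matching orbitals:
n=4 → 1; n=5 → 3; n=6 → 6; n=7 → 10.
Orbitals: 1 + 3 + 6 + 10 = 20. With m_s fixed to +1/2 there is one state per orbital, so 20 states.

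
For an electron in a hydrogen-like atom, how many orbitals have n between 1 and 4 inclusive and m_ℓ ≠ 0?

Treat each shell separately and count matching orbitals:
n=2 → 2; n=3 → 6; n=4 → 12.
Total orbitals: 2 + 6 + 12 = 20.

20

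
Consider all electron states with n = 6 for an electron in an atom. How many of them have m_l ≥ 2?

The n = 6 shell has l = 0 through 5; check each.
Contributions: l=2 → 1; l=3 → 2; l=4 → 3; l=5 → 4.
Orbitals: 1 + 2 + 3 + 4 = 10. Each orbital carries two spin states, so 10 × 2 = 20 states.

20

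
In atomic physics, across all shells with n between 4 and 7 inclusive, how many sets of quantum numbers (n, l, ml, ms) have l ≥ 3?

180

Count contributing orbitals for each principal shell:
n=4 → 7; n=5 → 16; n=6 → 27; n=7 → 40.
Orbitals: 7 + 16 + 27 + 40 = 90. Including both spin states (ms = ±1/2) gives 2 × 90 = 180 states.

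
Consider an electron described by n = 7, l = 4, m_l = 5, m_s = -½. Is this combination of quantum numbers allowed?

The magnetic quantum number must satisfy −l ≤ m_l ≤ l. With l = 4, m_l can only be -4, -3, -2, -1, 0, 1, 2, 3, 4, so m_l = 5 is forbidden.

No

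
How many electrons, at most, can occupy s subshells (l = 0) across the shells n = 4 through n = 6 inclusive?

6

An s subshell (l = 0) exists for every n ≥ 1, so shells n = 4, 5, 6 each contribute one — 3 subshells.
Since each s subshell holds 2(2·0+1) = 2 electrons, the total is 3 × 2 = 6.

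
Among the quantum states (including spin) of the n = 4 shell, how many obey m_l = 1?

Orbitals with m_l = 1, by l: l=1 → 1; l=2 → 1; l=3 → 1.
Orbitals: 1 + 1 + 1 = 3. Each orbital carries two spin states, so 3 × 2 = 6 states.

6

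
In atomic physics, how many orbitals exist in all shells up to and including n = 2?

5

Total orbitals = 1² + 2² = 5.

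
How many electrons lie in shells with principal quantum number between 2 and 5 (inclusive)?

Shell n has n² orbitals: 2²=4 + 3²=9 + 4²=16 + 5²=25 = 54 orbitals.
Two spin states per orbital: 2 × 54 = 108 electrons.

108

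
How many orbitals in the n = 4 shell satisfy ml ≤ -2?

For n = 4, l ranges over 0 … 3.
The (l, ml) pairs meeting ml ≤ -2 give: l=2 → 1; l=3 → 2.
Total orbitals: 1 + 2 = 3.

3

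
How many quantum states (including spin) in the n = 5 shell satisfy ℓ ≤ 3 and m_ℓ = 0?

The n = 5 shell has ℓ = 0 through 4; check each.
Contributions: ℓ=0 → 1; ℓ=1 → 1; ℓ=2 → 1; ℓ=3 → 1.
Orbitals: 1 + 1 + 1 + 1 = 4. Each orbital carries two spin states, so 4 × 2 = 8 states.

8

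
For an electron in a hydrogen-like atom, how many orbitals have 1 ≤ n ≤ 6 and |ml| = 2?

Work shell by shell — for each n, count the (l, ml) pairs that satisfy |ml| = 2:
n=3 → 2; n=4 → 4; n=5 → 6; n=6 → 8.
Total orbitals: 2 + 4 + 6 + 8 = 20.

20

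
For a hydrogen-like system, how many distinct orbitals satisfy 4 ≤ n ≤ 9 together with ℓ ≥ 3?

For each n in the range, tally the orbitals obeying ℓ ≥ 3:
n=4 → 7; n=5 → 16; n=6 → 27; n=7 → 40; n=8 → 55; n=9 → 72.
Total orbitals: 7 + 16 + 27 + 40 + 55 + 72 = 217.

217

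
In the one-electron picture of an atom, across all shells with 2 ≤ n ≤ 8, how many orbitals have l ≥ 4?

110

Go shell by shell, enumerating (l, m_l) with l ≥ 4:
n=5 → 9; n=6 → 20; n=7 → 33; n=8 → 48.
Total orbitals: 9 + 20 + 33 + 48 = 110.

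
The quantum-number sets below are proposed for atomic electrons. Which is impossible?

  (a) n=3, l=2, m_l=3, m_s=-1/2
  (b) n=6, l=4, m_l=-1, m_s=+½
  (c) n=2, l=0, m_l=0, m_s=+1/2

(a) has |m_l| = 3 > l = 2, violating −l ≤ m_l ≤ l.
The remaining sets (b), (c) satisfy all four rules.

(a)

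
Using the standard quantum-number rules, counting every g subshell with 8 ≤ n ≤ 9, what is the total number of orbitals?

18

A g subshell (l = 4) exists for every n ≥ 5, so shells n = 8, 9 each contribute one — 2 subshells.
Since each g subshell has 2·4+1 = 9 orbitals, the total is 2 × 9 = 18.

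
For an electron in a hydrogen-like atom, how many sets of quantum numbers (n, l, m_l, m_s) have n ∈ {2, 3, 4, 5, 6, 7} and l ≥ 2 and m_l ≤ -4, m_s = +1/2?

Work shell by shell — for each n, count the (l, m_l) pairs that satisfy l ≥ 2 and m_l ≤ -4:
n=5 → 1; n=6 → 3; n=7 → 6.
Orbitals: 1 + 3 + 6 = 10. With m_s fixed to +1/2 there is one state per orbital, so 10 states.

10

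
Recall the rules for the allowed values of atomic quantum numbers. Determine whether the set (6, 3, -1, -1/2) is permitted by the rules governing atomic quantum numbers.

n = 6 is a positive integer. l = 3 satisfies 0 ≤ l ≤ n−1 = 5. ml = -1 lies in the range −l … +l (here −3 … 3). ms = -1/2 is one of ±1/2.
All four constraints are satisfied.

Allowed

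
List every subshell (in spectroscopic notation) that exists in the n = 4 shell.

For n = 4, ℓ runs from 0 to 3. In spectroscopic notation ℓ = 0,1,2,… ↔ s,p,d,f,g,h,i, so the subshells are 4s, 4p, 4d, 4f.

4s, 4p, 4d, 4f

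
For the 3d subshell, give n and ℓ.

The leading integer gives n = 3; the letter 'd' means ℓ = 2.

n = 3, ℓ = 2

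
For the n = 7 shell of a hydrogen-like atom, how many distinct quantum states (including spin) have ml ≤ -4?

12

Contributions: l=4 → 1; l=5 → 2; l=6 → 3.
Orbitals: 1 + 2 + 3 = 6. Each orbital carries two spin states, so 6 × 2 = 12 states.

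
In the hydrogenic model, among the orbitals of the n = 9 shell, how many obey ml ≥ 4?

15

With n = 9 the allowed l are 0, 1, …, 8.
Per l-value: l=4 → 1; l=5 → 2; l=6 → 3; l=7 → 4; l=8 → 5.
Total orbitals: 1 + 2 + 3 + 4 + 5 = 15.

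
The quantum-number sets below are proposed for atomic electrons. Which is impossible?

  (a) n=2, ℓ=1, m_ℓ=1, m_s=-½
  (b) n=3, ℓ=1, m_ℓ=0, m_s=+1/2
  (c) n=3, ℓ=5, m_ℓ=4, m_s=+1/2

(c)

(c) has ℓ = 5 ≥ n = 3, violating 0 ≤ ℓ ≤ n−1.
The remaining sets (a), (b) satisfy all four rules.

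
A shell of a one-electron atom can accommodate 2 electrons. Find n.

2n² = 2 ⇒ n² = 1 ⇒ n = 1.

n = 1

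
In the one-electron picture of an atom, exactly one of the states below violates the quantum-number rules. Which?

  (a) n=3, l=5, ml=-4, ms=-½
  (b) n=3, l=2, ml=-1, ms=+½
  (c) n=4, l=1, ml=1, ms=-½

(a) has l = 5 ≥ n = 3, violating 0 ≤ l ≤ n−1.
The remaining sets (b), (c) satisfy all four rules.

(a)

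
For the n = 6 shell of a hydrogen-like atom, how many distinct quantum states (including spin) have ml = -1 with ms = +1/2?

5

The n = 6 shell has l = 0 through 5; check each.
Per l-value: l=1 → 1; l=2 → 1; l=3 → 1; l=4 → 1; l=5 → 1.
Orbitals: 1 + 1 + 1 + 1 + 1 = 5. With ms fixed to a single value there is one state per orbital, giving 5 states.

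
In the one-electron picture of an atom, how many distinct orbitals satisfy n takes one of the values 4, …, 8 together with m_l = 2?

Go shell by shell, enumerating (l, m_l) with m_l = 2:
n=4 → 2; n=5 → 3; n=6 → 4; n=7 → 5; n=8 → 6.
Total orbitals: 2 + 3 + 4 + 5 + 6 = 20.

20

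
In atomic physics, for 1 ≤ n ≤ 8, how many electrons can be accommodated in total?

408

Total orbitals = 1² + 2² + 3² + 4² + 5² + 6² + 7² + 8² = 204. Doubling for spin gives 408 electrons.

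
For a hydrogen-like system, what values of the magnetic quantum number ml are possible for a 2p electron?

-1, 0, 1

The 2p subshell has l = 1, and ml takes every integer from −l to +l. With l = 1 that gives the 3 values -1, 0, 1.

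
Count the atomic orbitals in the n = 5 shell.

The n = 5 shell contains n² = 5² = 25 orbitals.

25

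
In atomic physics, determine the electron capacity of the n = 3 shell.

18

A shell holds 2n² electrons: 2 × 3² = 2 × 9 = 18.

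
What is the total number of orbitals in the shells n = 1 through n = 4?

30

Shell n has n² orbitals: 1²=1 + 2²=4 + 3²=9 + 4²=16 = 30 orbitals.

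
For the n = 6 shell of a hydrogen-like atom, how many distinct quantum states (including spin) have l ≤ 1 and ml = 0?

For n = 6, l ranges over 0 … 5.
The (l, ml) pairs meeting l ≤ 1 and ml = 0 give: l=0 → 1; l=1 → 1.
Orbitals: 1 + 1 = 2. Each orbital carries two spin states, so 2 × 2 = 4 states.

4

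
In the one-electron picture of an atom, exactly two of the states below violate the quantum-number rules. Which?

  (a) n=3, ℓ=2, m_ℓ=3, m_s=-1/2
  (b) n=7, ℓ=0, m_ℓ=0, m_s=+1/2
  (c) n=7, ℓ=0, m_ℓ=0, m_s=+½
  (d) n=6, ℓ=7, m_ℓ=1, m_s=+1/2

(a) has |m_ℓ| = 3 > ℓ = 2, violating −ℓ ≤ m_ℓ ≤ ℓ.
(d) has ℓ = 7 ≥ n = 6, violating 0 ≤ ℓ ≤ n−1.
The remaining sets (b), (c) satisfy all four rules.

(a) and (d)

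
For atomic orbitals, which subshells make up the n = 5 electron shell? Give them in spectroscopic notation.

For n = 5, l runs from 0 to 4. In spectroscopic notation l = 0,1,2,… ↔ s,p,d,f,g,h,i, so the subshells are 5s, 5p, 5d, 5f, 5g.

5s, 5p, 5d, 5f, 5g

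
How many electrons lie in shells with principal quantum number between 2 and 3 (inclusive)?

Shell n has n² orbitals: 2²=4 + 3²=9 = 13 orbitals.
Two spin states per orbital: 2 × 13 = 26 electrons.

26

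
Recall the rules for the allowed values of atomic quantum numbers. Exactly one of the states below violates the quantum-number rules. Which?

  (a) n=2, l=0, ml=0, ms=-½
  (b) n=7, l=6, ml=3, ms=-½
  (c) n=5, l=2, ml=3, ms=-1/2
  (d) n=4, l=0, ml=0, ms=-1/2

(c)

(c) has |ml| = 3 > l = 2, violating −l ≤ ml ≤ l.
The remaining sets (a), (b), (d) satisfy all four rules.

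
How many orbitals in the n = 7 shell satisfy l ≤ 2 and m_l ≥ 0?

6

With n = 7 the allowed l are 0, 1, …, 6.
The (l, m_l) pairs meeting l ≤ 2 and m_l ≥ 0 give: l=0 → 1; l=1 → 2; l=2 → 3.
Total orbitals: 1 + 2 + 3 = 6.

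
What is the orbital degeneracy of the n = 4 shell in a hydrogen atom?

16

The n = 4 shell contains n² = 4² = 16 orbitals.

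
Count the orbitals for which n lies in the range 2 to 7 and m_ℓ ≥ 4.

10

Go shell by shell, enumerating (ℓ, m_ℓ) with m_ℓ ≥ 4:
n=5 → 1; n=6 → 3; n=7 → 6.
Total orbitals: 1 + 3 + 6 = 10.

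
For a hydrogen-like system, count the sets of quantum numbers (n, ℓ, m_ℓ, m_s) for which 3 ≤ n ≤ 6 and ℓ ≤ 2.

For each n in the range, tally the orbitals obeying ℓ ≤ 2:
n=3 → 9; n=4 → 9; n=5 → 9; n=6 → 9.
Orbitals: 9 + 9 + 9 + 9 = 36. Including both spin states (m_s = ±1/2) gives 2 × 36 = 72 states.

72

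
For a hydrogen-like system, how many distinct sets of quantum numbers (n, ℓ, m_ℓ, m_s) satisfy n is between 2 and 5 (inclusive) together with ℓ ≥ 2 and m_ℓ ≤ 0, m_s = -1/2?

Go shell by shell, enumerating (ℓ, m_ℓ) with ℓ ≥ 2 and m_ℓ ≤ 0:
n=3 → 3; n=4 → 7; n=5 → 12.
Orbitals: 3 + 7 + 12 = 22. With m_s fixed to -1/2 there is one state per orbital, so 22 states.

22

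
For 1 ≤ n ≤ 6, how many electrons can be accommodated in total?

182

Total orbitals = 1² + 2² + 3² + 4² + 5² + 6² = 91. Doubling for spin gives 182 electrons.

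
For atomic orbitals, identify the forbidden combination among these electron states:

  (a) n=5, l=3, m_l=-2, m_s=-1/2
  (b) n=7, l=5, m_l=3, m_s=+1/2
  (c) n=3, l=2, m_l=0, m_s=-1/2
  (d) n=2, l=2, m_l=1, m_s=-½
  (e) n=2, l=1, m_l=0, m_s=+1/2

(d) has l = 2 ≥ n = 2, violating 0 ≤ l ≤ n−1.
The remaining sets (a), (b), (c), (e) satisfy all four rules.

(d)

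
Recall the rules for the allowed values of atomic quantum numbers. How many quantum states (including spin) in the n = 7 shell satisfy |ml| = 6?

4

The n = 7 shell has l = 0 through 6; check each.
Contributions: l=6 → 2.
Orbitals: 2. Each orbital carries two spin states, so 2 × 2 = 4 states.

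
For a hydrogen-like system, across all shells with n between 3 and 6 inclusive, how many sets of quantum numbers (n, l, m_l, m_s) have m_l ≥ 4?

8

Count contributing orbitals for each principal shell:
n=5 → 1; n=6 → 3.
Orbitals: 1 + 3 = 4. Including both spin states (m_s = ±1/2) gives 2 × 4 = 8 states.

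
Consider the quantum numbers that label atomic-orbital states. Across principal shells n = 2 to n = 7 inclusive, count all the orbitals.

Shell n has n² orbitals: 2²=4 + 3²=9 + 4²=16 + 5²=25 + 6²=36 + 7²=49 = 139 orbitals.

139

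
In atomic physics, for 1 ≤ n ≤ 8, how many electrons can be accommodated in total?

408

Total orbitals = 1² + 2² + 3² + 4² + 5² + 6² + 7² + 8² = 204. Doubling for spin gives 408 electrons.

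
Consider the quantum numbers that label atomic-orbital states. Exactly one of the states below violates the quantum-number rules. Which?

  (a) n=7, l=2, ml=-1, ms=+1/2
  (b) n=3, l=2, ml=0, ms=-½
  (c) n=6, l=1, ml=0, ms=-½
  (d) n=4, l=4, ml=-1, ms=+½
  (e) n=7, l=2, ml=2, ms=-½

(d) has l = 4 ≥ n = 4, violating 0 ≤ l ≤ n−1.
The remaining sets (a), (b), (c), (e) satisfy all four rules.

(d)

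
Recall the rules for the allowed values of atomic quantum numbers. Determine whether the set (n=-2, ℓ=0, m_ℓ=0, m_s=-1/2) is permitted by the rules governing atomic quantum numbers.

Not allowed

The principal quantum number must be a positive integer (n ≥ 1), but here n = -2.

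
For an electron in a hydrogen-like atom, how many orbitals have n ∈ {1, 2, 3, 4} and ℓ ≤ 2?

Per-shell orbital counts meeting the constraint:
n=1 → 1; n=2 → 4; n=3 → 9; n=4 → 9.
Total orbitals: 1 + 4 + 9 + 9 = 23.

23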